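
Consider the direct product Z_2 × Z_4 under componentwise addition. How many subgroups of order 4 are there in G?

|G| = 8 and 4 | 8, so subgroups of order 4 are possible by Lagrange.
The subgroups of order 4 are: {(0,0), (0,1), (0,2), (0,3)}; {(0,0), (0,2), (1,0), (1,2)}; {(0,0), (0,2), (1,1), (1,3)}.
So G has 3 subgroups of order 4.

3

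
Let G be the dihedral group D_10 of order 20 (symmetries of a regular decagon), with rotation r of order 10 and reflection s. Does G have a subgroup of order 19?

19 does not divide |G| = 20, so by Lagrange no subgroup of order 19 exists.

No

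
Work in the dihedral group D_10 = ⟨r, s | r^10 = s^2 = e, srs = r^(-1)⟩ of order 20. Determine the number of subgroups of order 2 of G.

|G| = 20 and 2 | 20, so subgroups of order 2 are possible by Lagrange.
The subgroups of order 2 are: {e, r^2s}; {e, r^3s}; {e, r^4s}; {e, r^5}; … (11 in all).
So G has 11 subgroups of order 2.

11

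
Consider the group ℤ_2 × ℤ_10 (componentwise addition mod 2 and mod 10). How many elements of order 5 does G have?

4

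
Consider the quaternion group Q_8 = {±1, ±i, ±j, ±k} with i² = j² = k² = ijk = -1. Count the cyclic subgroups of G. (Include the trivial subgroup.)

Group the elements of G by the cyclic subgroup they generate; each cyclic subgroup of order d accounts for φ(d) elements.
Cyclic subgroups by order — order 1: 1; order 2: 1; order 4: 3.
Total: 5.

5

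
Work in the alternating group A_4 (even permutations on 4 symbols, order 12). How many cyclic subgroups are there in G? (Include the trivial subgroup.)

8

Each element a generates a cyclic subgroup ⟨a⟩; distinct elements may generate the same one (a cyclic group of order d has φ(d) generators).
Cyclic subgroups by order — order 1: 1; order 2: 3; order 3: 4.
Total: 8.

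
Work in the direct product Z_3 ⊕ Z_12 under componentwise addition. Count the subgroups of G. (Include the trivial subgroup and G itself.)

18

|G| = 36, so by Lagrange every subgroup order divides 36. Divisors: 1, 2, 3, 4, 6, 9, 12, 18, 36.
Subgroups by order — order 1: 1; order 2: 1; order 3: 4; order 4: 1; order 6: 4; order 9: 1; order 12: 4; order 18: 1; order 36: 1.
Total: 1 + 1 + 4 + 1 + 4 + 1 + 4 + 1 + 1 = 18.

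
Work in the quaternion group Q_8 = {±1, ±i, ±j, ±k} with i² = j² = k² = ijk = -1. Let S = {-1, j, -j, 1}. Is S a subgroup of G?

|S| = 4 divides |G| = 8, consistent with Lagrange.
S contains the identity, every element's inverse is in S, and S is closed under ·: it is a subgroup.
In fact S = ⟨j⟩.

Yes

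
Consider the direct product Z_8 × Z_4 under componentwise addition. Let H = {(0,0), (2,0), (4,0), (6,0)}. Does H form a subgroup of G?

Yes

|H| = 4 divides |G| = 32, consistent with Lagrange.
H contains the identity, every element's inverse is in H, and H is closed under +: it is a subgroup.
In fact H = ⟨(6,0)⟩.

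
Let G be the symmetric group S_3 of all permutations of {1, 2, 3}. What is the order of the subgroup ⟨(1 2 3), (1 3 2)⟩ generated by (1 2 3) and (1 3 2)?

3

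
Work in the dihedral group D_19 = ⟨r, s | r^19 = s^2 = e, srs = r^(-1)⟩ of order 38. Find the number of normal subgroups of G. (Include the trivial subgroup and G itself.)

G has 22 subgroups. Checking conjugation-invariance by order — order 1: 1/1 normal; order 2: 0/19 normal; order 19: 1/1 normal; order 38: 1/1 normal.
Total normal subgroups: 3.

3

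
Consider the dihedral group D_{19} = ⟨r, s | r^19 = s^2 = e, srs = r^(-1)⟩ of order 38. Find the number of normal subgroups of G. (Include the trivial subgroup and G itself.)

G has 22 subgroups. Checking conjugation-invariance by order — order 1: 1/1 normal; order 2: 0/19 normal; order 19: 1/1 normal; order 38: 1/1 normal.
Total normal subgroups: 3.

3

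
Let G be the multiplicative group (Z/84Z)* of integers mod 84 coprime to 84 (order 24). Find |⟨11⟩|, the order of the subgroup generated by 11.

6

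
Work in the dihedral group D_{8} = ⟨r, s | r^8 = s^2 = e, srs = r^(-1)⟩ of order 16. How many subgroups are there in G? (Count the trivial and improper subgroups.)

|G| = 16, so by Lagrange every subgroup order divides 16. Divisors: 1, 2, 4, 8, 16.
Subgroups by order — order 1: 1; order 2: 9; order 4: 5; order 8: 3; order 16: 1.
Total: 1 + 9 + 5 + 3 + 1 = 19.

19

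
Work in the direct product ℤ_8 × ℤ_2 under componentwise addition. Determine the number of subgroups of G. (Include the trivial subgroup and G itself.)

11

|G| = 16, so by Lagrange every subgroup order divides 16. Divisors: 1, 2, 4, 8, 16.
Subgroups by order — order 1: 1; order 2: 3; order 4: 3; order 8: 3; order 16: 1.
Total: 1 + 3 + 3 + 3 + 1 = 11.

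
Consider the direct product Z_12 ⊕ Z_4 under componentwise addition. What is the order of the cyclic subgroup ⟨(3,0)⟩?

The order of (3,0) in Z_12 × Z_4 is lcm(ord(3) in Z_12, ord(0) in Z_4).
ord(3) = 4 and ord(0) = 1, so |⟨(3,0)⟩| = lcm(4, 1) = 4.

4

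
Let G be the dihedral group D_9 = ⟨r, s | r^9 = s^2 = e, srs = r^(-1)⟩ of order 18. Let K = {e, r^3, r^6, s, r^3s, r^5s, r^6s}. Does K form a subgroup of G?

No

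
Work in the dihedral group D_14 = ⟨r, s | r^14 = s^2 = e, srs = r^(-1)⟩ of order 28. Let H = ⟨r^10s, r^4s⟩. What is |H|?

|⟨r^10s⟩| = 2 and |⟨r^4s⟩| = 2, so |H| is a multiple of lcm(2, 2) = 2 and divides |G| = 28.
Closing under the operation: H = {e, r^2, r^4, r^6, r^8, r^10, r^12, s, r^2s, r^4s, r^6s, r^8s, r^10s, r^12s}, so |H| = 14.

14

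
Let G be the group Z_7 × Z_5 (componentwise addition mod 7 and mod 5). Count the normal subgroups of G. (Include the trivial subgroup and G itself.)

G is abelian, so every subgroup is normal.
G has 4 subgroups in total, hence 4 normal subgroups.

4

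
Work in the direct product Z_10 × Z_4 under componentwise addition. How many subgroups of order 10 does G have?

3

|G| = 40 and 10 | 40, so subgroups of order 10 are possible by Lagrange.
The subgroups of order 10 are: {(0,0), (0,2), (2,0), (2,2), (4,0), (4,2), (6,0), (6,2), (8,0), (8,2)}; {(0,0), (1,0), (2,0), (3,0), (4,0), (5,0), (6,0), (7,0), (8,0), (9,0)}; {(0,0), (1,2), (2,0), (3,2), (4,0), (5,2), (6,0), (7,2), (8,0), (9,2)}.
So G has 3 subgroups of order 10.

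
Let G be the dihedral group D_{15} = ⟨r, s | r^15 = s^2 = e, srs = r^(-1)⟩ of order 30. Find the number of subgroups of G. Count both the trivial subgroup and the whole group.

28

|G| = 30, so by Lagrange every subgroup order divides 30. Divisors: 1, 2, 3, 5, 6, 10, 15, 30.
Subgroups by order — order 1: 1; order 2: 15; order 3: 1; order 5: 1; order 6: 5; order 10: 3; order 15: 1; order 30: 1.
Total: 1 + 15 + 1 + 1 + 5 + 3 + 1 + 1 = 28.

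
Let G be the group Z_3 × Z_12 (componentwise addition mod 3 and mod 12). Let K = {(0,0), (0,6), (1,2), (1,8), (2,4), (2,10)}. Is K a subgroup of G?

Yes

|K| = 6 divides |G| = 36, consistent with Lagrange.
K contains the identity, every element's inverse is in K, and K is closed under +: it is a subgroup.
In fact K = ⟨(1,2)⟩.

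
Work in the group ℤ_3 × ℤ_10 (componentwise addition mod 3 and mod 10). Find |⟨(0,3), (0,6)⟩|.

|⟨(0,3)⟩| = 10 and |⟨(0,6)⟩| = 5, so |H| is a multiple of lcm(10, 5) = 10 and divides |G| = 30.
Closing under the operation: H = {(0,0), (0,1), (0,2), (0,3), (0,4), (0,5), (0,6), (0,7), (0,8), (0,9)}, so |H| = 10.

10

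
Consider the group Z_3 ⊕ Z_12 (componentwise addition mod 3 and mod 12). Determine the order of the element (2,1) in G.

The order of (2,1) in Z_3 × Z_12 is lcm(ord(2) in Z_3, ord(1) in Z_12).
ord(2) = 3 and ord(1) = 12, so |⟨(2,1)⟩| = lcm(3, 12) = 12.

12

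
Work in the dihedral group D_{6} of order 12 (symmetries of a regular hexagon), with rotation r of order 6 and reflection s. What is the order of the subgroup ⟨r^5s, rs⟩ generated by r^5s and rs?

6

|⟨r^5s⟩| = 2 and |⟨rs⟩| = 2, so |H| is a multiple of lcm(2, 2) = 2 and divides |G| = 12.
Closing under the operation: H = {e, r^2, r^4, rs, r^3s, r^5s}, so |H| = 6.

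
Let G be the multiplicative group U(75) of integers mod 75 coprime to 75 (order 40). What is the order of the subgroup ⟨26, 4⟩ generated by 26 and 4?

20

|⟨26⟩| = 2 and |⟨4⟩| = 10, so |H| is a multiple of lcm(2, 10) = 10 and divides |G| = 40.
Closing under the operation: H = {1, 4, 11, 14, 16, 19, 26, 29, 31, 34, 41, 44, 46, 49, 56, 59, 61, 64, 71, 74}, so |H| = 20.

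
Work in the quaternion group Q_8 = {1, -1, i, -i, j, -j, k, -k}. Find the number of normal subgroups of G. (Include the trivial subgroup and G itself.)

G has 6 subgroups. Checking conjugation-invariance by order — order 1: 1/1 normal; order 2: 1/1 normal; order 4: 3/3 normal; order 8: 1/1 normal.
Total normal subgroups: 6.

6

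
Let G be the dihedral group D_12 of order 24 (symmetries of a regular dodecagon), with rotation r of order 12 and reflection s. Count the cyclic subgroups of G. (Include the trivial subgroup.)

18

Each element a generates a cyclic subgroup ⟨a⟩; distinct elements may generate the same one (a cyclic group of order d has φ(d) generators).
Cyclic subgroups by order — order 1: 1; order 2: 13; order 3: 1; order 4: 1; order 6: 1; order 12: 1.
Total: 18.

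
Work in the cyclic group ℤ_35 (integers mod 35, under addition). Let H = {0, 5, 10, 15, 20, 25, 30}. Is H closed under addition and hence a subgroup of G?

|H| = 7 divides |G| = 35, consistent with Lagrange.
H contains the identity, every element's inverse is in H, and H is closed under +: it is a subgroup.
In fact H = ⟨20⟩.

Yes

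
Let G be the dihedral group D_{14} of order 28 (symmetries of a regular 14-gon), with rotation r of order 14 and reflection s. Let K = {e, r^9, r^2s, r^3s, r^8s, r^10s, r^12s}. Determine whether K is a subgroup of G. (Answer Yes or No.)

No

r^9 ∈ K but its inverse r^5 ∉ K, so K is not a subgroup.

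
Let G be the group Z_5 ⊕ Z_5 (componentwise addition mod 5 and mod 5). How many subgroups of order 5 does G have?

|G| = 25 and 5 | 25, so subgroups of order 5 are possible by Lagrange.
The subgroups of order 5 are: {(0,0), (0,1), (0,2), (0,3), (0,4)}; {(0,0), (1,0), (2,0), (3,0), (4,0)}; {(0,0), (1,1), (2,2), (3,3), (4,4)}; {(0,0), (1,2), (2,4), (3,1), (4,3)}; … (6 in all).
So G has 6 subgroups of order 5.

6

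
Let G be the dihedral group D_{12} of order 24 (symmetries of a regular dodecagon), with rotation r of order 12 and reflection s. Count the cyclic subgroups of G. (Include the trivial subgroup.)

Group the elements of G by the cyclic subgroup they generate; each cyclic subgroup of order d accounts for φ(d) elements.
Cyclic subgroups by order — order 1: 1; order 2: 13; order 3: 1; order 4: 1; order 6: 1; order 12: 1.
Total: 18.

18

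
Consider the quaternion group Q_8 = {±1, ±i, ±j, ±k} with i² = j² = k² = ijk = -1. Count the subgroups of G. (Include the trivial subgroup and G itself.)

6

|G| = 8, so by Lagrange every subgroup order divides 8. Divisors: 1, 2, 4, 8.
Subgroups by order — order 1: 1; order 2: 1; order 4: 3; order 8: 1.
Total: 1 + 1 + 3 + 1 = 6.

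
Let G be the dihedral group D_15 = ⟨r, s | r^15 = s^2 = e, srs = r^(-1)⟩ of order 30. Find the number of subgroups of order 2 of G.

|G| = 30 and 2 | 30, so subgroups of order 2 are possible by Lagrange.
The subgroups of order 2 are: {e, r^10s}; {e, r^11s}; {e, r^12s}; {e, r^13s}; … (15 in all).
So G has 15 subgroups of order 2.

15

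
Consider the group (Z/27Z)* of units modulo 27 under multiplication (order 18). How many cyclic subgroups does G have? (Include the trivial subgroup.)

6

A cyclic subgroup of order d is generated by each of its φ(d) elements of order d, so the cyclic subgroups of order d number (#elements of order d)/φ(d).
Cyclic subgroups by order — order 1: 1; order 2: 1; order 3: 1; order 6: 1; order 9: 1; order 18: 1.
Total: 6.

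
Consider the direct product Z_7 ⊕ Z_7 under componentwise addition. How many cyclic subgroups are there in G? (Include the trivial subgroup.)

Each element a generates a cyclic subgroup ⟨a⟩; distinct elements may generate the same one (a cyclic group of order d has φ(d) generators).
Cyclic subgroups by order — order 1: 1; order 7: 8.
Total: 9.

9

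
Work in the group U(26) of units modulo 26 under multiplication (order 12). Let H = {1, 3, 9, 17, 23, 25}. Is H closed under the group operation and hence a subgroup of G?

|H| = 6 divides |G| = 12, consistent with Lagrange.
H contains the identity, every element's inverse is in H, and H is closed under ·: it is a subgroup.
In fact H = ⟨17⟩.

Yes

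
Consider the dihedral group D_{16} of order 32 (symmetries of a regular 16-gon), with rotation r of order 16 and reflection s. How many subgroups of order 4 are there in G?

|G| = 32 and 4 | 32, so subgroups of order 4 are possible by Lagrange.
The subgroups of order 4 are: {e, r^8, r^2s, r^10s}; {e, r^8, r^3s, r^11s}; {e, r^4, r^8, r^12}; {e, r^8, r^4s, r^12s}; … (9 in all).
So G has 9 subgroups of order 4.

9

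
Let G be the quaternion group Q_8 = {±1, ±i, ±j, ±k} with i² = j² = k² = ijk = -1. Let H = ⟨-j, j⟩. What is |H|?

4

|⟨-j⟩| = 4 and |⟨j⟩| = 4, so |H| is a multiple of lcm(4, 4) = 4 and divides |G| = 8.
Closing under the operation: H = {1, -1, j, -j}, so |H| = 4.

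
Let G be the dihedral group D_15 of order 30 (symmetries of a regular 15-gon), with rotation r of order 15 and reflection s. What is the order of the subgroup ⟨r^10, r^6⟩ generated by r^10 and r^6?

15

|⟨r^10⟩| = 3 and |⟨r^6⟩| = 5, so |H| is a multiple of lcm(3, 5) = 15 and divides |G| = 30.
Closing under the operation: H = {e, r, r^2, r^3, r^4, r^5, r^6, r^7, r^8, r^9, r^10, r^11, r^12, r^13, r^14}, so |H| = 15.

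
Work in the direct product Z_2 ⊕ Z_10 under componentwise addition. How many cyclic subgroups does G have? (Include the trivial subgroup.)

Group the elements of G by the cyclic subgroup they generate; each cyclic subgroup of order d accounts for φ(d) elements.
Cyclic subgroups by order — order 1: 1; order 2: 3; order 5: 1; order 10: 3.
Total: 8.

8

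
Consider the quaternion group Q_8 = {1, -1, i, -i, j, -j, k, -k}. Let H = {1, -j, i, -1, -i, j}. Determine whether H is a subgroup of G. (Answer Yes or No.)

No

|H| = 6 does not divide |G| = 8, so by Lagrange H is not a subgroup.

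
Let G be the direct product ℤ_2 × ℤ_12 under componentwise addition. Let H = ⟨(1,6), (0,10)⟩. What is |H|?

12

|⟨(1,6)⟩| = 2 and |⟨(0,10)⟩| = 6, so |H| is a multiple of lcm(2, 6) = 6 and divides |G| = 24.
Closing under the operation: H = {(0,0), (0,2), (0,4), (0,6), (0,8), (0,10), (1,0), (1,2), (1,4), (1,6), (1,8), (1,10)}, so |H| = 12.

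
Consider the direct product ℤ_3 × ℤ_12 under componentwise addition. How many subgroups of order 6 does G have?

4

|G| = 36 and 6 | 36, so subgroups of order 6 are possible by Lagrange.
The subgroups of order 6 are: {(0,0), (0,2), (0,4), (0,6), (0,8), (0,10)}; {(0,0), (0,6), (1,0), (1,6), (2,0), (2,6)}; {(0,0), (0,6), (1,4), (1,10), (2,2), (2,8)}; {(0,0), (0,6), (1,2), (1,8), (2,4), (2,10)}.
So G has 4 subgroups of order 6.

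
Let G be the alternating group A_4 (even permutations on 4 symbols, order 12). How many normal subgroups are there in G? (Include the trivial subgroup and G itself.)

3

G has 10 subgroups. Checking conjugation-invariance by order — order 1: 1/1 normal; order 2: 0/3 normal; order 3: 0/4 normal; order 4: 1/1 normal; order 12: 1/1 normal.
Total normal subgroups: 3.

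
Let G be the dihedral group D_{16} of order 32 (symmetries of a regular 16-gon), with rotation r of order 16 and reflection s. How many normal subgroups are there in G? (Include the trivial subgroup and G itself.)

G has 36 subgroups. Checking conjugation-invariance by order — order 1: 1/1 normal; order 2: 1/17 normal; order 4: 1/9 normal; order 8: 1/5 normal; order 16: 3/3 normal; order 32: 1/1 normal.
Total normal subgroups: 8.

8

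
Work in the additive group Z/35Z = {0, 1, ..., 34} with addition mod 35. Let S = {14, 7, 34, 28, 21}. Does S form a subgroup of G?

No

The identity 0 ∉ S, so S is not a subgroup.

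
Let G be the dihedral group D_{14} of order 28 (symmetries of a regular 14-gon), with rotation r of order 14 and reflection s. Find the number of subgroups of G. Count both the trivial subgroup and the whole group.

28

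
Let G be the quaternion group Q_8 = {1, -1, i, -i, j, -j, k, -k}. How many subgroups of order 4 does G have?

3

|G| = 8 and 4 | 8, so subgroups of order 4 are possible by Lagrange.
The subgroups of order 4 are: {1, -1, i, -i}; {1, -1, j, -j}; {1, -1, k, -k}.
So G has 3 subgroups of order 4.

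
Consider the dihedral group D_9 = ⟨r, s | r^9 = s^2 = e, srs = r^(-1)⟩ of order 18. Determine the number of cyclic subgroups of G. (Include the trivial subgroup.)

12

Each element a generates a cyclic subgroup ⟨a⟩; distinct elements may generate the same one (a cyclic group of order d has φ(d) generators).
Cyclic subgroups by order — order 1: 1; order 2: 9; order 3: 1; order 9: 1.
Total: 12.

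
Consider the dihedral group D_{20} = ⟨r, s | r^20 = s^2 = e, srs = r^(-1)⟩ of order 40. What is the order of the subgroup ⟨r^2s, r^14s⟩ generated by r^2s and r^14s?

|⟨r^2s⟩| = 2 and |⟨r^14s⟩| = 2, so |H| is a multiple of lcm(2, 2) = 2 and divides |G| = 40.
Closing under the operation: H = {e, r^4, r^8, r^12, r^16, r^2s, r^6s, r^10s, r^14s, r^18s}, so |H| = 10.

10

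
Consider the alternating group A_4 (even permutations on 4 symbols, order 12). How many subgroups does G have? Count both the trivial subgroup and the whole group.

10

|G| = 12, so by Lagrange every subgroup order divides 12. Divisors: 1, 2, 3, 4, 6, 12.
Subgroups by order — order 1: 1; order 2: 3; order 3: 4; order 4: 1; order 6: 0; order 12: 1.
Total: 1 + 3 + 4 + 1 + 0 + 1 = 10.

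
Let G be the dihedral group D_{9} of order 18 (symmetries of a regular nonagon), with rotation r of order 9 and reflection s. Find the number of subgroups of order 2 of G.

|G| = 18 and 2 | 18, so subgroups of order 2 are possible by Lagrange.
The subgroups of order 2 are: {e, r^2s}; {e, r^3s}; {e, r^4s}; {e, r^5s}; … (9 in all).
So G has 9 subgroups of order 2.

9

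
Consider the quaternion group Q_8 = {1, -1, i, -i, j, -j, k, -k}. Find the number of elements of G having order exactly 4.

6

The elements of order 4 are: i, -i, j, -j, k, -k.
That's 6.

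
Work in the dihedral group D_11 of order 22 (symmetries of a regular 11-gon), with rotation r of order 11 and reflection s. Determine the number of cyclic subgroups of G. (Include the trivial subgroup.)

13

Each element a generates a cyclic subgroup ⟨a⟩; distinct elements may generate the same one (a cyclic group of order d has φ(d) generators).
Cyclic subgroups by order — order 1: 1; order 2: 11; order 11: 1.
Total: 13.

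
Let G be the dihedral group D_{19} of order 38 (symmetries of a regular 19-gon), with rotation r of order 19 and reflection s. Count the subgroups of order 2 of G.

19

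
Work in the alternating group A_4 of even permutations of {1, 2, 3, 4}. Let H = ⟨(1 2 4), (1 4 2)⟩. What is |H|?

|⟨(1 2 4)⟩| = 3 and |⟨(1 4 2)⟩| = 3, so |H| is a multiple of lcm(3, 3) = 3 and divides |G| = 12.
Closing under the operation: H = {e, (1 2 4), (1 4 2)}, so |H| = 3.

3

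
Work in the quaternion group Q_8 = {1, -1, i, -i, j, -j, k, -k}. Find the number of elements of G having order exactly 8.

No element of G has order 8 (even though 8 | 8).

0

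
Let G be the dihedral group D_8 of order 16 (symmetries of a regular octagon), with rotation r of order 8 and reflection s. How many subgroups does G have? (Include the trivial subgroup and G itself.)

19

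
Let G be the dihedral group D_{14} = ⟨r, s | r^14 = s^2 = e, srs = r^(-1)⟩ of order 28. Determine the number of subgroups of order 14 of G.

3

|G| = 28 and 14 | 28, so subgroups of order 14 are possible by Lagrange.
The subgroups of order 14 are: {e, r, r^2, r^3, r^4, r^5, r^6, r^7, r^8, r^9, r^10, r^11, r^12, r^13}; {e, r^2, r^4, r^6, r^8, r^10, r^12, s, r^2s, r^4s, r^6s, r^8s, r^10s, r^12s}; {e, r^2, r^4, r^6, r^8, r^10, r^12, rs, r^3s, r^5s, r^7s, r^9s, r^11s, r^13s}.
So G has 3 subgroups of order 14.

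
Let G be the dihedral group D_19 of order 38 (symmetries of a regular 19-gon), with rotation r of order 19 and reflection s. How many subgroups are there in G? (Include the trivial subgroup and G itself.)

|G| = 38, so by Lagrange every subgroup order divides 38. Divisors: 1, 2, 19, 38.
Subgroups by order — order 1: 1; order 2: 19; order 19: 1; order 38: 1.
Total: 1 + 19 + 1 + 1 = 22.

22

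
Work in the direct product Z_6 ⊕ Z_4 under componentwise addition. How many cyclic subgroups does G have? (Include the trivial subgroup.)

Group the elements of G by the cyclic subgroup they generate; each cyclic subgroup of order d accounts for φ(d) elements.
Cyclic subgroups by order — order 1: 1; order 2: 3; order 3: 1; order 4: 2; order 6: 3; order 12: 2.
Total: 12.

12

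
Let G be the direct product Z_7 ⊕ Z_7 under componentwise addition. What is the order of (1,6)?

7

The order of (1,6) in Z_7 × Z_7 is lcm(ord(1) in Z_7, ord(6) in Z_7).
ord(1) = 7 and ord(6) = 7, so |⟨(1,6)⟩| = lcm(7, 7) = 7.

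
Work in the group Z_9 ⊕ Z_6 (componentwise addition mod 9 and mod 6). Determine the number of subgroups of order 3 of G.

|G| = 54 and 3 | 54, so subgroups of order 3 are possible by Lagrange.
The subgroups of order 3 are: {(0,0), (0,2), (0,4)}; {(0,0), (3,0), (6,0)}; {(0,0), (3,2), (6,4)}; {(0,0), (3,4), (6,2)}.
So G has 4 subgroups of order 3.

4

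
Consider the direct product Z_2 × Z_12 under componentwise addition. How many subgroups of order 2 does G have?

3

|G| = 24 and 2 | 24, so subgroups of order 2 are possible by Lagrange.
The subgroups of order 2 are: {(0,0), (0,6)}; {(0,0), (1,0)}; {(0,0), (1,6)}.
So G has 3 subgroups of order 2.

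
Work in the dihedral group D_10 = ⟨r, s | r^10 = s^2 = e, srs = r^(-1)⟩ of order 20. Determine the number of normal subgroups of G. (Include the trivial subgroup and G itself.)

7

G has 22 subgroups. Checking conjugation-invariance by order — order 1: 1/1 normal; order 2: 1/11 normal; order 4: 0/5 normal; order 5: 1/1 normal; order 10: 3/3 normal; order 20: 1/1 normal.
Total normal subgroups: 7.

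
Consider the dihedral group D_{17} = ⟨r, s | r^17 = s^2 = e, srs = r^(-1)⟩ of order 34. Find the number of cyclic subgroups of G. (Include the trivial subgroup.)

19

A cyclic subgroup of order d is generated by each of its φ(d) elements of order d, so the cyclic subgroups of order d number (#elements of order d)/φ(d).
Cyclic subgroups by order — order 1: 1; order 2: 17; order 17: 1.
Total: 19.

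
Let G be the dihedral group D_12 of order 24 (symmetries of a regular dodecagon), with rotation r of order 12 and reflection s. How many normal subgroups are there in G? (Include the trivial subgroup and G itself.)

G has 34 subgroups. Checking conjugation-invariance by order — order 1: 1/1 normal; order 2: 1/13 normal; order 3: 1/1 normal; order 4: 1/7 normal; order 6: 1/5 normal; order 8: 0/3 normal; order 12: 3/3 normal; order 24: 1/1 normal.
Total normal subgroups: 9.

9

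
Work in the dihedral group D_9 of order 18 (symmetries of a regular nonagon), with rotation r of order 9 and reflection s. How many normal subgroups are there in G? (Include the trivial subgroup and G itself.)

G has 16 subgroups. Checking conjugation-invariance by order — order 1: 1/1 normal; order 2: 0/9 normal; order 3: 1/1 normal; order 6: 0/3 normal; order 9: 1/1 normal; order 18: 1/1 normal.
Total normal subgroups: 4.

4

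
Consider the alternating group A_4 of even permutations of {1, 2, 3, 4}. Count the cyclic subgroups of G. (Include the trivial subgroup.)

8

Group the elements of G by the cyclic subgroup they generate; each cyclic subgroup of order d accounts for φ(d) elements.
Cyclic subgroups by order — order 1: 1; order 2: 3; order 3: 4.
Total: 8.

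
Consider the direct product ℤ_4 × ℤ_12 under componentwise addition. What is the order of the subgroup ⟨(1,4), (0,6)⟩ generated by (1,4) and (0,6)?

|⟨(1,4)⟩| = 12 and |⟨(0,6)⟩| = 2, so |H| is a multiple of lcm(12, 2) = 12 and divides |G| = 48.
Closing under the operation: H = {(0,0), (0,2), (0,4), (0,6), (0,8), (0,10), (1,0), (1,2), (1,4), (1,6), (1,8), (1,10), (2,0), (2,2), (2,4), (2,6), (2,8), (2,10), (3,0), (3,2), (3,4), (3,6), (3,8), (3,10)}, so |H| = 24.

24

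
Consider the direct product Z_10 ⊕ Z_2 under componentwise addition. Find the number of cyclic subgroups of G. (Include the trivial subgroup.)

8

A cyclic subgroup of order d is generated by each of its φ(d) elements of order d, so the cyclic subgroups of order d number (#elements of order d)/φ(d).
Cyclic subgroups by order — order 1: 1; order 2: 3; order 5: 1; order 10: 3.
Total: 8.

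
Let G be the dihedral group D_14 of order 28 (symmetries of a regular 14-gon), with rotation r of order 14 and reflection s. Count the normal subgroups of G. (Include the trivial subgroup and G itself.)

7

G has 28 subgroups. Checking conjugation-invariance by order — order 1: 1/1 normal; order 2: 1/15 normal; order 4: 0/7 normal; order 7: 1/1 normal; order 14: 3/3 normal; order 28: 1/1 normal.
Total normal subgroups: 7.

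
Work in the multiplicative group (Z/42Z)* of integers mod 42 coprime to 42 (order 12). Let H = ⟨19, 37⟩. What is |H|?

|⟨19⟩| = 6 and |⟨37⟩| = 3, so |H| is a multiple of lcm(6, 3) = 6 and divides |G| = 12.
Closing under the operation: H = {1, 13, 19, 25, 31, 37}, so |H| = 6.

6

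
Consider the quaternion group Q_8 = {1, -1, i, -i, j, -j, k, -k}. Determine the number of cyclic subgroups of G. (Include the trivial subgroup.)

Each element a generates a cyclic subgroup ⟨a⟩; distinct elements may generate the same one (a cyclic group of order d has φ(d) generators).
Cyclic subgroups by order — order 1: 1; order 2: 1; order 4: 3.
Total: 5.

5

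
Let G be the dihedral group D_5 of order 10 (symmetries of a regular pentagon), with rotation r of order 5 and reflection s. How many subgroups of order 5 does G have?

1

|G| = 10 and 5 | 10, so subgroups of order 5 are possible by Lagrange.
The subgroups of order 5 are: {e, r, r^2, r^3, r^4}.
So G has 1 subgroup of order 5.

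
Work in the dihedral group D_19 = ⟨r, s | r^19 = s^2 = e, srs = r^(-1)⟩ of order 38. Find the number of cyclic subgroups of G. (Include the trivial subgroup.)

21

A cyclic subgroup of order d is generated by each of its φ(d) elements of order d, so the cyclic subgroups of order d number (#elements of order d)/φ(d).
Cyclic subgroups by order — order 1: 1; order 2: 19; order 19: 1.
Total: 21.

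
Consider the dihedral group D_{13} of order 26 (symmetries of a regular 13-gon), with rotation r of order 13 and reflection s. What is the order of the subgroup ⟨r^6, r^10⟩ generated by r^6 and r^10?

|⟨r^6⟩| = 13 and |⟨r^10⟩| = 13, so |H| is a multiple of lcm(13, 13) = 13 and divides |G| = 26.
Closing under the operation: H = {e, r, r^2, r^3, r^4, r^5, r^6, r^7, r^8, r^9, r^10, r^11, r^12}, so |H| = 13.

13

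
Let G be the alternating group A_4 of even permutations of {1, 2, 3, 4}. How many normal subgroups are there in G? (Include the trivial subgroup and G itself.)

G has 10 subgroups. Checking conjugation-invariance by order — order 1: 1/1 normal; order 2: 0/3 normal; order 3: 0/4 normal; order 4: 1/1 normal; order 12: 1/1 normal.
Total normal subgroups: 3.

3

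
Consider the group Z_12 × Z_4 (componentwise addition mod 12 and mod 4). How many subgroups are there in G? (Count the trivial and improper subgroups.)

30

|G| = 48, so by Lagrange every subgroup order divides 48. Divisors: 1, 2, 3, 4, 6, 8, 12, 16, 24, 48.
Subgroups by order — order 1: 1; order 2: 3; order 3: 1; order 4: 7; order 6: 3; order 8: 3; order 12: 7; order 16: 1; order 24: 3; order 48: 1.
Total: 1 + 3 + 1 + 7 + 3 + 3 + 7 + 1 + 3 + 1 = 30.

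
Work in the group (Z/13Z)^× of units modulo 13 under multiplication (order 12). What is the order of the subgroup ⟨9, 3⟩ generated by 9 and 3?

3

|⟨9⟩| = 3 and |⟨3⟩| = 3, so |H| is a multiple of lcm(3, 3) = 3 and divides |G| = 12.
Closing under the operation: H = {1, 3, 9}, so |H| = 3.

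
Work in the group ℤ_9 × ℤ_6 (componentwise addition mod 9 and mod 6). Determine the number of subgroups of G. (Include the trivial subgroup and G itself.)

20

|G| = 54, so by Lagrange every subgroup order divides 54. Divisors: 1, 2, 3, 6, 9, 18, 27, 54.
Subgroups by order — order 1: 1; order 2: 1; order 3: 4; order 6: 4; order 9: 4; order 18: 4; order 27: 1; order 54: 1.
Total: 1 + 1 + 4 + 4 + 4 + 4 + 1 + 1 = 20.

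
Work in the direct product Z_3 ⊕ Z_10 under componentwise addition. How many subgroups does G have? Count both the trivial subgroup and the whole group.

8

|G| = 30, so by Lagrange every subgroup order divides 30. Divisors: 1, 2, 3, 5, 6, 10, 15, 30.
Subgroups by order — order 1: 1; order 2: 1; order 3: 1; order 5: 1; order 6: 1; order 10: 1; order 15: 1; order 30: 1.
Total: 1 + 1 + 1 + 1 + 1 + 1 + 1 + 1 = 8.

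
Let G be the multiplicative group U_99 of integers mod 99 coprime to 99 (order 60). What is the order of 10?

Compute successive powers of 10 mod 99: 10, 1; 10^2 ≡ 1 (mod 99).
So |⟨10⟩| = 2.

2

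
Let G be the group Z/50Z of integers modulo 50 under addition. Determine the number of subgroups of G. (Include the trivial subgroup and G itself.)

6

Subgroups of the cyclic group Z/50Z correspond bijectively to divisors of 50.
Divisors of 50: 1, 2, 5, 10, 25, 50.
So Z/50Z has 6 subgroups.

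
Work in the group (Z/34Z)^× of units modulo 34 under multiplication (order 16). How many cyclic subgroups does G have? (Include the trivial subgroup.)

A cyclic subgroup of order d is generated by each of its φ(d) elements of order d, so the cyclic subgroups of order d number (#elements of order d)/φ(d).
Cyclic subgroups by order — order 1: 1; order 2: 1; order 4: 1; order 8: 1; order 16: 1.
Total: 5.

5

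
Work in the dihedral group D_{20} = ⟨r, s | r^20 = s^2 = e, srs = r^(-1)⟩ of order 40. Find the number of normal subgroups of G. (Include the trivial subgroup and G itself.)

9

G has 48 subgroups. Checking conjugation-invariance by order — order 1: 1/1 normal; order 2: 1/21 normal; order 4: 1/11 normal; order 5: 1/1 normal; order 8: 0/5 normal; order 10: 1/5 normal; order 20: 3/3 normal; order 40: 1/1 normal.
Total normal subgroups: 9.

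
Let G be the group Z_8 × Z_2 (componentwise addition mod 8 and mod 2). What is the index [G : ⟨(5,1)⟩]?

|⟨(5,1)⟩| = 8 and |G| = 16.
By Lagrange, [G : H] = |G|/|H| = 16/8 = 2.

2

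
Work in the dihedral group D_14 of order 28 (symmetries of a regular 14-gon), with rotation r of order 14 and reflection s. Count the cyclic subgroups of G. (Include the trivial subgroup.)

Group the elements of G by the cyclic subgroup they generate; each cyclic subgroup of order d accounts for φ(d) elements.
Cyclic subgroups by order — order 1: 1; order 2: 15; order 7: 1; order 14: 1.
Total: 18.

18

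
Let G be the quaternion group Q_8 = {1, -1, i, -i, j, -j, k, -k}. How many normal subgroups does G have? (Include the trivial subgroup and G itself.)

G has 6 subgroups. Checking conjugation-invariance by order — order 1: 1/1 normal; order 2: 1/1 normal; order 4: 3/3 normal; order 8: 1/1 normal.
Total normal subgroups: 6.

6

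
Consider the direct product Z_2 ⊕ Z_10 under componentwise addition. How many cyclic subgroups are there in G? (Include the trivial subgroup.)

8

Group the elements of G by the cyclic subgroup they generate; each cyclic subgroup of order d accounts for φ(d) elements.
Cyclic subgroups by order — order 1: 1; order 2: 3; order 5: 1; order 10: 3.
Total: 8.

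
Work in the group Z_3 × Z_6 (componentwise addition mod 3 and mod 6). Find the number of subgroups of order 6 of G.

|G| = 18 and 6 | 18, so subgroups of order 6 are possible by Lagrange.
The subgroups of order 6 are: {(0,0), (0,1), (0,2), (0,3), (0,4), (0,5)}; {(0,0), (0,3), (1,0), (1,3), (2,0), (2,3)}; {(0,0), (0,3), (1,1), (1,4), (2,2), (2,5)}; {(0,0), (0,3), (1,2), (1,5), (2,1), (2,4)}.
So G has 4 subgroups of order 6.

4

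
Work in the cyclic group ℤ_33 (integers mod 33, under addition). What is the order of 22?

In ℤ_33, the order of an element a is n/gcd(a, n).
gcd(22, 33) = 11, so |⟨22⟩| = 33/11 = 3.

3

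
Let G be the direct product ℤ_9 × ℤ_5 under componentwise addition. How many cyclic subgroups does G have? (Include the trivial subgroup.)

A cyclic subgroup of order d is generated by each of its φ(d) elements of order d, so the cyclic subgroups of order d number (#elements of order d)/φ(d).
Cyclic subgroups by order — order 1: 1; order 3: 1; order 5: 1; order 9: 1; order 15: 1; order 45: 1.
Total: 6.

6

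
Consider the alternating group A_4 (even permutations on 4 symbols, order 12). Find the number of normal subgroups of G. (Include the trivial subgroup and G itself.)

G has 10 subgroups. Checking conjugation-invariance by order — order 1: 1/1 normal; order 2: 0/3 normal; order 3: 0/4 normal; order 4: 1/1 normal; order 12: 1/1 normal.
Total normal subgroups: 3.

3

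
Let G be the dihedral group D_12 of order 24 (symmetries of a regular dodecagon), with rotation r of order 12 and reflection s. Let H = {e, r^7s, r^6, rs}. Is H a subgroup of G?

|H| = 4 divides |G| = 24, consistent with Lagrange.
H contains the identity, every element's inverse is in H, and H is closed under ·: it is a subgroup.

Yes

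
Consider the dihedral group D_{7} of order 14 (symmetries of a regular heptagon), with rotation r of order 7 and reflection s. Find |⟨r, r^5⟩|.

7

|⟨r⟩| = 7 and |⟨r^5⟩| = 7, so |H| is a multiple of lcm(7, 7) = 7 and divides |G| = 14.
Closing under the operation: H = {e, r, r^2, r^3, r^4, r^5, r^6}, so |H| = 7.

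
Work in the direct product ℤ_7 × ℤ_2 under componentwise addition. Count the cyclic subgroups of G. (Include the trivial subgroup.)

A cyclic subgroup of order d is generated by each of its φ(d) elements of order d, so the cyclic subgroups of order d number (#elements of order d)/φ(d).
Cyclic subgroups by order — order 1: 1; order 2: 1; order 7: 1; order 14: 1.
Total: 4.

4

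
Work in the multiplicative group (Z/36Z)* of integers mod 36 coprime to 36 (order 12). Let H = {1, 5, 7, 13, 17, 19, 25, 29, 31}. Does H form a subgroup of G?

|H| = 9 does not divide |G| = 12, so by Lagrange H is not a subgroup.

No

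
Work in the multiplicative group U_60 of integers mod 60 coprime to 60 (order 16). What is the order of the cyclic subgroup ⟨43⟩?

4

Compute successive powers of 43 mod 60: 43, 49, 7, 1; 43^4 ≡ 1 (mod 60).
So |⟨43⟩| = 4.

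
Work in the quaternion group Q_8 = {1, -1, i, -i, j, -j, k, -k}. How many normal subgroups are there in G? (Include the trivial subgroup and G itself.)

G has 6 subgroups. Checking conjugation-invariance by order — order 1: 1/1 normal; order 2: 1/1 normal; order 4: 3/3 normal; order 8: 1/1 normal.
Total normal subgroups: 6.

6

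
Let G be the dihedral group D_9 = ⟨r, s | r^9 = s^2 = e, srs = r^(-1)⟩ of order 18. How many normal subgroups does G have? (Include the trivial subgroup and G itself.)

G has 16 subgroups. Checking conjugation-invariance by order — order 1: 1/1 normal; order 2: 0/9 normal; order 3: 1/1 normal; order 6: 0/3 normal; order 9: 1/1 normal; order 18: 1/1 normal.
Total normal subgroups: 4.

4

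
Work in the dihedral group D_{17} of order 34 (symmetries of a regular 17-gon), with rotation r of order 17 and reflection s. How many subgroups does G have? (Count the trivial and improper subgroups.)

|G| = 34, so by Lagrange every subgroup order divides 34. Divisors: 1, 2, 17, 34.
Subgroups by order — order 1: 1; order 2: 17; order 17: 1; order 34: 1.
Total: 1 + 17 + 1 + 1 = 20.

20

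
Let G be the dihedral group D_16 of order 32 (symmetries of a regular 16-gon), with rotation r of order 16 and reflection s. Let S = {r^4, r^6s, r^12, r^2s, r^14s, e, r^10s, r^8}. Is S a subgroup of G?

|S| = 8 divides |G| = 32, consistent with Lagrange.
S contains the identity, every element's inverse is in S, and S is closed under ·: it is a subgroup.

Yes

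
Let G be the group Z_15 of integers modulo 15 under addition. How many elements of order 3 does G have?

2

In a cyclic group of order 15, the number of elements of order d (for d | 15) is φ(d).
φ(3) = 2.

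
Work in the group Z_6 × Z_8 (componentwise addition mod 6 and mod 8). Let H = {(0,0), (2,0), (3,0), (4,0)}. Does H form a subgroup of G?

Closure fails: (4,0) + (3,0) = (1,0) ∉ H. So H is not a subgroup.

No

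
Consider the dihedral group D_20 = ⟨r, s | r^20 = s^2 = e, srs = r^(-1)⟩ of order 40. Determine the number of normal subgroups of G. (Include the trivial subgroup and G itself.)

G has 48 subgroups. Checking conjugation-invariance by order — order 1: 1/1 normal; order 2: 1/21 normal; order 4: 1/11 normal; order 5: 1/1 normal; order 8: 0/5 normal; order 10: 1/5 normal; order 20: 3/3 normal; order 40: 1/1 normal.
Total normal subgroups: 9.

9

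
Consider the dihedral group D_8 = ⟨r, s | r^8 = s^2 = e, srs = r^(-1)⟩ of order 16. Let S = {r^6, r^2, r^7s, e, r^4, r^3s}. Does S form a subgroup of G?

|S| = 6 does not divide |G| = 16, so by Lagrange S is not a subgroup.

No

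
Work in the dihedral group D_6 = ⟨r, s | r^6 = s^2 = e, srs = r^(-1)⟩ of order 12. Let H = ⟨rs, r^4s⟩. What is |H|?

|⟨rs⟩| = 2 and |⟨r^4s⟩| = 2, so |H| is a multiple of lcm(2, 2) = 2 and divides |G| = 12.
Closing under the operation: H = {e, r^3, rs, r^4s}, so |H| = 4.

4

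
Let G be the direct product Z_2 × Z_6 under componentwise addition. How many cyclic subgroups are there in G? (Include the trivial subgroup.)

Group the elements of G by the cyclic subgroup they generate; each cyclic subgroup of order d accounts for φ(d) elements.
Cyclic subgroups by order — order 1: 1; order 2: 3; order 3: 1; order 6: 3.
Total: 8.

8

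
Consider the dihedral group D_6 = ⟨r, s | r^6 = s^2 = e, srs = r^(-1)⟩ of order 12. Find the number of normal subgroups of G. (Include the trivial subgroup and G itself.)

7

G has 16 subgroups. Checking conjugation-invariance by order — order 1: 1/1 normal; order 2: 1/7 normal; order 3: 1/1 normal; order 4: 0/3 normal; order 6: 3/3 normal; order 12: 1/1 normal.
Total normal subgroups: 7.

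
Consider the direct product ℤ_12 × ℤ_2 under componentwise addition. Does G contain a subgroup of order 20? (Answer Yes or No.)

20 does not divide |G| = 24, so by Lagrange no subgroup of order 20 exists.

No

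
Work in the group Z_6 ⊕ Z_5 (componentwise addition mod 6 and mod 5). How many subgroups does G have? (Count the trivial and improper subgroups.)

|G| = 30, so by Lagrange every subgroup order divides 30. Divisors: 1, 2, 3, 5, 6, 10, 15, 30.
Subgroups by order — order 1: 1; order 2: 1; order 3: 1; order 5: 1; order 6: 1; order 10: 1; order 15: 1; order 30: 1.
Total: 1 + 1 + 1 + 1 + 1 + 1 + 1 + 1 = 8.

8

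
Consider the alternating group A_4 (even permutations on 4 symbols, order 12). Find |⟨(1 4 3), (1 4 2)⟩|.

12

|⟨(1 4 3)⟩| = 3 and |⟨(1 4 2)⟩| = 3, so |H| is a multiple of lcm(3, 3) = 3 and divides |G| = 12.
Closing {(1 4 3), (1 4 2)} under the group operation gives all of G, so |H| = 12.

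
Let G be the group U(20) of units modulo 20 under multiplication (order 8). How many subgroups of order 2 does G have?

3

|G| = 8 and 2 | 8, so subgroups of order 2 are possible by Lagrange.
The subgroups of order 2 are: {1, 11}; {1, 19}; {1, 9}.
So G has 3 subgroups of order 2.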